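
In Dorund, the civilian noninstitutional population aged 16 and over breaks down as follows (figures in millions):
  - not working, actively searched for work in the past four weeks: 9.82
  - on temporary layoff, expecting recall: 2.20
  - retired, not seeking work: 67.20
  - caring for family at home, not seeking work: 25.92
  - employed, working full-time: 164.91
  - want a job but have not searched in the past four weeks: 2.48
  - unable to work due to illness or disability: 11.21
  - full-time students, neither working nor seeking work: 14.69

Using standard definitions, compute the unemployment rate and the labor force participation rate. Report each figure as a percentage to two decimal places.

Employed = 164.91 million.
Unemployed = 9.82 + 2.20 = 12.02 million (jobless and actively searching, or on temporary layoff).
Labor force = 164.91 + 12.02 = 176.93 million.
Not in labor force = 67.20 + 25.92 + 2.48 + 11.21 + 14.69 = 121.50 million (those not working and not actively searching are outside the labor force — including those who want a job but have given up searching).
Civilian working-age population = 176.93 + 121.50 = 298.43 million.
Unemployment rate = 12.02 / 176.93 = 6.79%.
Labor force participation rate = 176.93 / 298.43 = 59.29%.

Unemployment rate ≈ 6.79%; labor force participation rate ≈ 59.29%.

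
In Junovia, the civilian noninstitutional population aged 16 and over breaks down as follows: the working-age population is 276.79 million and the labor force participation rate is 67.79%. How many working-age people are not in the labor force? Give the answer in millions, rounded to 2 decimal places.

About 89.15 million are not in the labor force.

Share not in the labor force = 1 − 0.6779 = 0.3221.
Not in labor force = 0.3221 × 276.79 ≈ 89.15 million.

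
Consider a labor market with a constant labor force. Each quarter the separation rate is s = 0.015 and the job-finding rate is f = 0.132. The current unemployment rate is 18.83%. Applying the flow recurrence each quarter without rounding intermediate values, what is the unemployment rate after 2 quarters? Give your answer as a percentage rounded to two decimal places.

With a fixed labor force, u_{t+1} = u_t + s·(1−u_t) − f·u_t = u_t·(1−s−f) + s.
Here 1−s−f = 0.853 and s = 0.015.
u_1 = 0.188300 × 0.853 + 0.015 = 0.175620.
u_2 = 0.175620 × 0.853 + 0.015 = 0.164804.

Unemployment rate after two quarters ≈ 16.48%.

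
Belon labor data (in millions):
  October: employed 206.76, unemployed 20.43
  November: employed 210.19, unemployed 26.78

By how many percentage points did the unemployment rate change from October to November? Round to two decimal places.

October: labor force = 206.76 + 20.43 = 227.19; u = 20.43/227.19 = 8.99%.
November: labor force = 210.19 + 26.78 = 236.97; u = 26.78/236.97 = 11.30%.
Change = 11.30% − 8.99% = +2.31 pp.

The unemployment rate changed by +2.31 percentage points.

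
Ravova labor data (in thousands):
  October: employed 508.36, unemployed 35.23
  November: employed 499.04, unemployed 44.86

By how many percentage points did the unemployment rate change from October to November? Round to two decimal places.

October: labor force = 508.36 + 35.23 = 543.59; u = 35.23/543.59 = 6.48%.
November: labor force = 499.04 + 44.86 = 543.90; u = 44.86/543.90 = 8.25%.
Change = 8.25% − 6.48% = +1.77 pp.

The unemployment rate changed by +1.77 percentage points.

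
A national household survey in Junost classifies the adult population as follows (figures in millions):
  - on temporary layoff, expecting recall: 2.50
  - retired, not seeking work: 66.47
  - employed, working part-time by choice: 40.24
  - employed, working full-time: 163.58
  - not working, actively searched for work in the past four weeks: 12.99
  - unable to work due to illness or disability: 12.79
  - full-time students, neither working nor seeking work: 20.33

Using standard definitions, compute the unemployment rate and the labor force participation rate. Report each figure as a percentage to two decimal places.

Employed = 40.24 + 163.58 = 203.82 million.
Unemployed = 2.50 + 12.99 = 15.49 million (jobless and actively searching, or on temporary layoff).
Labor force = 203.82 + 15.49 = 219.31 million.
Not in labor force = 66.47 + 12.79 + 20.33 = 99.59 million (those not working and not actively searching are outside the labor force).
Civilian working-age population = 219.31 + 99.59 = 318.90 million.
Unemployment rate = 15.49 / 219.31 = 7.06%.
Labor force participation rate = 219.31 / 318.90 = 68.77%.

Unemployment rate ≈ 7.06%; labor force participation rate ≈ 68.77%.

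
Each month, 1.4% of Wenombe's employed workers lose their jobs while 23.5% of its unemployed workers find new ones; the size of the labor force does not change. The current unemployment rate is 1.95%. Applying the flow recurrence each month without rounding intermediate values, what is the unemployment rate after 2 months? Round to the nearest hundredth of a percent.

With a fixed labor force, u_{t+1} = u_t + s·(1−u_t) − f·u_t = u_t·(1−s−f) + s.
Here 1−s−f = 0.751 and s = 0.014.
u_1 = 0.019500 × 0.751 + 0.014 = 0.028644.
u_2 = 0.028644 × 0.751 + 0.014 = 0.035512.

Unemployment rate after two months ≈ 3.55%.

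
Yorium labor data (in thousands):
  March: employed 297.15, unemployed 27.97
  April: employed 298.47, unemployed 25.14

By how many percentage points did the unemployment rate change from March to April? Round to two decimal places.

March: labor force = 297.15 + 27.97 = 325.12; u = 27.97/325.12 = 8.60%.
April: labor force = 298.47 + 25.14 = 323.61; u = 25.14/323.61 = 7.77%.
Change = 7.77% − 8.60% = −0.83 pp.

The unemployment rate changed by −0.83 percentage points.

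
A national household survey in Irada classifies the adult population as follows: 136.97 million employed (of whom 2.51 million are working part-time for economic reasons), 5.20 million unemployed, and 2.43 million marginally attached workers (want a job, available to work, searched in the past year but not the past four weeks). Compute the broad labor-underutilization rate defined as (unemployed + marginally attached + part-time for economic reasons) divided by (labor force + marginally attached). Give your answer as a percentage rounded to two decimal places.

Labor force = 136.97 + 5.20 = 142.17 million.
Numerator = 5.20 + 2.43 + 2.51 = 10.14 million.
Denominator = 142.17 + 2.43 = 144.60 million.
Broad rate = 10.14 / 144.60 = 7.01%.

Broad underutilization rate ≈ 7.01%.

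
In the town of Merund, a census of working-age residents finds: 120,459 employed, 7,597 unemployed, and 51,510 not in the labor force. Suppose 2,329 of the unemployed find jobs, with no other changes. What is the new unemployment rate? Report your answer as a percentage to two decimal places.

New unemployment rate ≈ 4.11%.

Initially, labor force = 120,459 + 7,597 = 128,056, so u = 7,597/128,056 = 5.93%.
After the change, unemployed falls and employed rises by 2,329; labor force unchanged → E = 122,788, U = 5,268, labor force = 128,056.
New unemployment rate = 5,268 / 128,056 = 4.11%.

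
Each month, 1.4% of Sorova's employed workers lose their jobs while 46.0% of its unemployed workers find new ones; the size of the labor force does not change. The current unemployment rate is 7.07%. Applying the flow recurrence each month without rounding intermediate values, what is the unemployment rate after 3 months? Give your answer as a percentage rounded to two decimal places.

Unemployment rate after three months ≈ 3.55%.

With a fixed labor force, u_{t+1} = u_t + s·(1−u_t) − f·u_t = u_t·(1−s−f) + s.
Here 1−s−f = 0.526 and s = 0.014.
u_1 = 0.070700 × 0.526 + 0.014 = 0.051188.
u_2 = 0.051188 × 0.526 + 0.014 = 0.040925.
u_3 = 0.040925 × 0.526 + 0.014 = 0.035527.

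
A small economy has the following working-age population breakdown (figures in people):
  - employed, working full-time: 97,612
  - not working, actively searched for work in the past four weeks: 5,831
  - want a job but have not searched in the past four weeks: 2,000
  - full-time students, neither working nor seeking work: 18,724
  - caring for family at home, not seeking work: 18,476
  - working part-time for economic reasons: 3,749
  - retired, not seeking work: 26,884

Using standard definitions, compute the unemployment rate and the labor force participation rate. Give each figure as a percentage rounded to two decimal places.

Unemployment rate ≈ 5.44%; labor force participation rate ≈ 61.86%.

Employed = 97,612 + 3,749 = 101,361 (anyone who worked, including part-time for economic reasons, counts as employed).
Unemployed = 5,831.
Labor force = 101,361 + 5,831 = 107,192.
Not in labor force = 2,000 + 18,724 + 18,476 + 26,884 = 66,084 (those not working and not actively searching are outside the labor force — including those who want a job but have given up searching).
Civilian working-age population = 107,192 + 66,084 = 173,276.
Unemployment rate = 5,831 / 107,192 = 5.44%.
Labor force participation rate = 107,192 / 173,276 = 61.86%.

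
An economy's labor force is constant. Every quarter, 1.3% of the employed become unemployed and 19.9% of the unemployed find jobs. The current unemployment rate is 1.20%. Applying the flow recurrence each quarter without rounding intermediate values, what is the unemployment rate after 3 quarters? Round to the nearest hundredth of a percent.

Unemployment rate after three quarters ≈ 3.72%.

With a fixed labor force, u_{t+1} = u_t + s·(1−u_t) − f·u_t = u_t·(1−s−f) + s.
Here 1−s−f = 0.788 and s = 0.013.
u_1 = 0.012000 × 0.788 + 0.013 = 0.022456.
u_2 = 0.022456 × 0.788 + 0.013 = 0.030695.
u_3 = 0.030695 × 0.788 + 0.013 = 0.037188.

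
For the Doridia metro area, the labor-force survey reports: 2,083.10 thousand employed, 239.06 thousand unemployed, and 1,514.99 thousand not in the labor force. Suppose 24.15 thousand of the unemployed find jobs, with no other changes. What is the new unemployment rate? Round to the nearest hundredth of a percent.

Initially, labor force = 2,083.10 + 239.06 = 2,322.16 thousand, so u = 239.06/2,322.16 = 10.29%.
After the change, unemployed falls and employed rises by 24.15; labor force unchanged → E = 2,107.25, U = 214.91, labor force = 2,322.16 thousand.
New unemployment rate = 214.91 / 2,322.16 = 9.25%.

New unemployment rate ≈ 9.25%.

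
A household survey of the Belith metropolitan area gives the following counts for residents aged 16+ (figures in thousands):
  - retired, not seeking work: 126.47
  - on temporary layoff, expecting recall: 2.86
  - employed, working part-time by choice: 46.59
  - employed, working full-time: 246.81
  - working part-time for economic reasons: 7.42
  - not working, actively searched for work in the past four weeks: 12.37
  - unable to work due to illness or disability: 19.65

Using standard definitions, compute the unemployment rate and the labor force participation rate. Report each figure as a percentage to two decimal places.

Unemployment rate ≈ 4.82%; labor force participation rate ≈ 68.38%.

Employed = 46.59 + 246.81 + 7.42 = 300.82 thousand (anyone who worked, including part-time for economic reasons, counts as employed).
Unemployed = 2.86 + 12.37 = 15.23 thousand (jobless and actively searching, or on temporary layoff).
Labor force = 300.82 + 15.23 = 316.05 thousand.
Not in labor force = 126.47 + 19.65 = 146.12 thousand (those not working and not actively searching are outside the labor force).
Civilian working-age population = 316.05 + 146.12 = 462.17 thousand.
Unemployment rate = 15.23 / 316.05 = 4.82%.
Labor force participation rate = 316.05 / 462.17 = 68.38%.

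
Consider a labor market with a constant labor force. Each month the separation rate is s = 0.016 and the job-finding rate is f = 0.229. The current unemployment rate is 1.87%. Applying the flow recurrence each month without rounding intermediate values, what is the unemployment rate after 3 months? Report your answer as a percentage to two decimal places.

With a fixed labor force, u_{t+1} = u_t + s·(1−u_t) − f·u_t = u_t·(1−s−f) + s.
Here 1−s−f = 0.755 and s = 0.016.
u_1 = 0.018700 × 0.755 + 0.016 = 0.030118.
u_2 = 0.030118 × 0.755 + 0.016 = 0.038739.
u_3 = 0.038739 × 0.755 + 0.016 = 0.045248.

Unemployment rate after three months ≈ 4.52%.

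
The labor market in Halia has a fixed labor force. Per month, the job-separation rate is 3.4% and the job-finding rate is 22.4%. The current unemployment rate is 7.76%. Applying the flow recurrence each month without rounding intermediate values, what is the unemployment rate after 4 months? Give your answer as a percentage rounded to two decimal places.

With a fixed labor force, u_{t+1} = u_t + s·(1−u_t) − f·u_t = u_t·(1−s−f) + s.
Here 1−s−f = 0.742 and s = 0.034.
u_1 = 0.077600 × 0.742 + 0.034 = 0.091579.
u_2 = 0.091579 × 0.742 + 0.034 = 0.101952.
u_3 = 0.101952 × 0.742 + 0.034 = 0.109648.
u_4 = 0.109648 × 0.742 + 0.034 = 0.115359.

Unemployment rate after four months ≈ 11.54%.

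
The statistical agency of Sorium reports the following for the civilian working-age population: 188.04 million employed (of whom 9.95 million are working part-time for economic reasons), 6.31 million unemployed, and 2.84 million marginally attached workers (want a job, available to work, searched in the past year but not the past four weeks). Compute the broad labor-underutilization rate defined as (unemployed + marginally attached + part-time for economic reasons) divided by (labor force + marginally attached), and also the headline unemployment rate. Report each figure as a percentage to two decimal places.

Broad underutilization rate ≈ 9.69%; headline unemployment rate ≈ 3.25%.

Labor force = 188.04 + 6.31 = 194.35 million.
Numerator = 6.31 + 2.84 + 9.95 = 19.10 million.
Denominator = 194.35 + 2.84 = 197.19 million.
Broad rate = 19.10 / 197.19 = 9.69%.
Headline unemployment rate = 6.31 / 194.35 = 3.25%.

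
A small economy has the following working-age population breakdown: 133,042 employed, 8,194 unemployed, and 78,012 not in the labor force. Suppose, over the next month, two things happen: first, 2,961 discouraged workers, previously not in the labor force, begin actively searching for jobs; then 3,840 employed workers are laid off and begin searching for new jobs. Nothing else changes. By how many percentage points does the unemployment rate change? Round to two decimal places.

Initially, labor force = 133,042 + 8,194 = 141,236, so u = 8,194/141,236 = 5.80%.
After the first change, unemployed and labor force both rise by 2,961 → E = 133,042, U = 11,155, labor force = 144,197.
After the second change, employed falls and unemployed rises by 3,840; labor force unchanged → E = 129,202, U = 14,995, labor force = 144,197.
New unemployment rate = 14,995 / 144,197 = 10.40%.
Change = 10.40% − 5.80% = +4.60 percentage points.

The unemployment rate changes by +4.60 percentage points.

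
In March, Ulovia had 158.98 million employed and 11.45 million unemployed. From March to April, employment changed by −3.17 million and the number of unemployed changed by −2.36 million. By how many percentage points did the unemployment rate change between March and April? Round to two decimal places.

The unemployment rate changed by −1.21 percentage points.

March: labor force = 158.98 + 11.45 = 170.43; u = 11.45/170.43 = 6.72%.
April: labor force = 155.81 + 9.09 = 164.90; u = 9.09/164.90 = 5.51%.
Change = 5.51% − 6.72% = −1.21 pp.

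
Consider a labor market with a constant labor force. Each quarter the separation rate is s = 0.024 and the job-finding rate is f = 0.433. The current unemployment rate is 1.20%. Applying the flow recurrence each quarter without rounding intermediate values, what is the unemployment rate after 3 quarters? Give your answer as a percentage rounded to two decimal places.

With a fixed labor force, u_{t+1} = u_t + s·(1−u_t) − f·u_t = u_t·(1−s−f) + s.
Here 1−s−f = 0.543 and s = 0.024.
u_1 = 0.012000 × 0.543 + 0.024 = 0.030516.
u_2 = 0.030516 × 0.543 + 0.024 = 0.040570.
u_3 = 0.040570 × 0.543 + 0.024 = 0.046030.

Unemployment rate after three quarters ≈ 4.60%.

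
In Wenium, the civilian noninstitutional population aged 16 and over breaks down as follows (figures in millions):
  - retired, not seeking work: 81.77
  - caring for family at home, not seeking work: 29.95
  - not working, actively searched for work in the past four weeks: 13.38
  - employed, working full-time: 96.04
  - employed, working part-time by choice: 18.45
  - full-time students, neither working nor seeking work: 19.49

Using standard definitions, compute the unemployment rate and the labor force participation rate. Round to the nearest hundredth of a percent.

Employed = 96.04 + 18.45 = 114.49 million.
Unemployed = 13.38 million.
Labor force = 114.49 + 13.38 = 127.87 million.
Not in labor force = 81.77 + 29.95 + 19.49 = 131.21 million (those not working and not actively searching are outside the labor force).
Civilian working-age population = 127.87 + 131.21 = 259.08 million.
Unemployment rate = 13.38 / 127.87 = 10.46%.
Labor force participation rate = 127.87 / 259.08 = 49.36%.

Unemployment rate ≈ 10.46%; labor force participation rate ≈ 49.36%.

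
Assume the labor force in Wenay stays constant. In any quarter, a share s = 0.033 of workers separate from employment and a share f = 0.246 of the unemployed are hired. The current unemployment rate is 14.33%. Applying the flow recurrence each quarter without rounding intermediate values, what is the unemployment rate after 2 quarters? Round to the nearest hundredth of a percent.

Unemployment rate after two quarters ≈ 13.13%.

With a fixed labor force, u_{t+1} = u_t + s·(1−u_t) − f·u_t = u_t·(1−s−f) + s.
Here 1−s−f = 0.721 and s = 0.033.
u_1 = 0.143300 × 0.721 + 0.033 = 0.136319.
u_2 = 0.136319 × 0.721 + 0.033 = 0.131286.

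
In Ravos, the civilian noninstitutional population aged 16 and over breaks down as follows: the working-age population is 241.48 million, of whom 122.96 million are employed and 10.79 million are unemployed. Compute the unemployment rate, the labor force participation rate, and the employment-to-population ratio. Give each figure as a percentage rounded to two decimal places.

Unemployment rate ≈ 8.07%; labor force participation rate ≈ 55.39%; employment-population ratio ≈ 50.92%.

Labor force = employed + unemployed = 122.96 + 10.79 = 133.75 million.
Unemployment rate = 10.79 / 133.75 = 8.07%.
Labor force participation rate = 133.75 / 241.48 = 55.39%.
Employment-population ratio = 122.96 / 241.48 = 50.92%.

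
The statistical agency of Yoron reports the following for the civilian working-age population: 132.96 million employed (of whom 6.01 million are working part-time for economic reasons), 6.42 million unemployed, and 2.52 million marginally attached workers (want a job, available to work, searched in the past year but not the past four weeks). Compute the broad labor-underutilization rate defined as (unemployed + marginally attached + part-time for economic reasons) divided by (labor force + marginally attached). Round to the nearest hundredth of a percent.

Broad underutilization rate ≈ 10.54%.

Labor force = 132.96 + 6.42 = 139.38 million.
Numerator = 6.42 + 2.52 + 6.01 = 14.95 million.
Denominator = 139.38 + 2.52 = 141.90 million.
Broad rate = 14.95 / 141.90 = 10.54%.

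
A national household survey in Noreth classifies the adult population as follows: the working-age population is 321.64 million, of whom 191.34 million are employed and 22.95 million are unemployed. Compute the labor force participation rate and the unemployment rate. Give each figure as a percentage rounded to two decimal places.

Labor force = employed + unemployed = 191.34 + 22.95 = 214.29 million.
Unemployment rate = 22.95 / 214.29 = 10.71%.
Labor force participation rate = 214.29 / 321.64 = 66.62%.

Labor force participation rate ≈ 66.62%; unemployment rate ≈ 10.71%.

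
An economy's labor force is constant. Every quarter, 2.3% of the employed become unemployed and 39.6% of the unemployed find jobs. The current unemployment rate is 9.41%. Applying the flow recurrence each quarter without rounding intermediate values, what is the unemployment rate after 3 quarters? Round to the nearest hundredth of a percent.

Unemployment rate after three quarters ≈ 6.26%.

With a fixed labor force, u_{t+1} = u_t + s·(1−u_t) − f·u_t = u_t·(1−s−f) + s.
Here 1−s−f = 0.581 and s = 0.023.
u_1 = 0.094100 × 0.581 + 0.023 = 0.077672.
u_2 = 0.077672 × 0.581 + 0.023 = 0.068127.
u_3 = 0.068127 × 0.581 + 0.023 = 0.062582.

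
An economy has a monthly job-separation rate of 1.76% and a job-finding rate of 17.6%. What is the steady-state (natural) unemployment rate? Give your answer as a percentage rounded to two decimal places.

Steady-state unemployment rate ≈ 9.09%.

At steady state the flows balance: s·E = f·U, so U/(E+U) = s/(s+f).
u* = 1.76 / (1.76 + 17.6) = 1.76 / 19.36 = 9.09%.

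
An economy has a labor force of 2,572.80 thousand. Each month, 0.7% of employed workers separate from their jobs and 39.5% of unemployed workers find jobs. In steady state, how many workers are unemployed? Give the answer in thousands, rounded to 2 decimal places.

Steady-state unemployment rate u* = s/(s+f) = 0.7/(0.7+39.5) = 0.017413.
Unemployed = u* × labor force = 0.017413 × 2,572.80 ≈ 44.80 thousand.

About 44.80 thousand are unemployed in steady state.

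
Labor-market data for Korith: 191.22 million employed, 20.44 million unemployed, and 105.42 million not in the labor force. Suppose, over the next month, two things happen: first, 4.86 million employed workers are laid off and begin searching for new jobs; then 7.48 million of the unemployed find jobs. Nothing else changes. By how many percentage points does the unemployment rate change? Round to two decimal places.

Initially, labor force = 191.22 + 20.44 = 211.66 million, so u = 20.44/211.66 = 9.66%.
After the first change, employed falls and unemployed rises by 4.86; labor force unchanged → E = 186.36, U = 25.30, labor force = 211.66 million.
After the second change, unemployed falls and employed rises by 7.48; labor force unchanged → E = 193.84, U = 17.82, labor force = 211.66 million.
New unemployment rate = 17.82 / 211.66 = 8.42%.
Change = 8.42% − 9.66% = −1.24 percentage points.

The unemployment rate changes by −1.24 percentage points.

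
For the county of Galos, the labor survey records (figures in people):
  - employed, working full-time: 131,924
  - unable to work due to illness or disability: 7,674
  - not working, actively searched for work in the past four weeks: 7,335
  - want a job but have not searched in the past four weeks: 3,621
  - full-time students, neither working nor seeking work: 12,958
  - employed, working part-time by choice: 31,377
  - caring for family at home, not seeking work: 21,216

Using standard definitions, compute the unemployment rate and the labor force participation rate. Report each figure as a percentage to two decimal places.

Unemployment rate ≈ 4.30%; labor force participation rate ≈ 78.96%.

Employed = 131,924 + 31,377 = 163,301.
Unemployed = 7,335.
Labor force = 163,301 + 7,335 = 170,636.
Not in labor force = 7,674 + 3,621 + 12,958 + 21,216 = 45,469 (those not working and not actively searching are outside the labor force — including those who want a job but have given up searching).
Civilian working-age population = 170,636 + 45,469 = 216,105.
Unemployment rate = 7,335 / 170,636 = 4.30%.
Labor force participation rate = 170,636 / 216,105 = 78.96%.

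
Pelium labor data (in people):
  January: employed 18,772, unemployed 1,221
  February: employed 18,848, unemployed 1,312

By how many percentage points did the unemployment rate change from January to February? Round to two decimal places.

January: labor force = 18,772 + 1,221 = 19,993; u = 1,221/19,993 = 6.11%.
February: labor force = 18,848 + 1,312 = 20,160; u = 1,312/20,160 = 6.51%.
Change = 6.51% − 6.11% = +0.40 pp.

The unemployment rate changed by +0.40 percentage points.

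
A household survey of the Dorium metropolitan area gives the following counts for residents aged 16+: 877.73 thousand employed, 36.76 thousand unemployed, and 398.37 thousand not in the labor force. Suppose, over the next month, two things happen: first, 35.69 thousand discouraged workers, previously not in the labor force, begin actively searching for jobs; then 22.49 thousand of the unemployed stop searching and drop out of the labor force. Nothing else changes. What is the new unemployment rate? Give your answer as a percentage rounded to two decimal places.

Initially, labor force = 877.73 + 36.76 = 914.49 thousand, so u = 36.76/914.49 = 4.02%.
After the first change, unemployed and labor force both rise by 35.69 → E = 877.73, U = 72.45, labor force = 950.18 thousand.
After the second change, unemployed and labor force both fall by 22.49 → E = 877.73, U = 49.96, labor force = 927.69 thousand.
New unemployment rate = 49.96 / 927.69 = 5.39%.

New unemployment rate ≈ 5.39%.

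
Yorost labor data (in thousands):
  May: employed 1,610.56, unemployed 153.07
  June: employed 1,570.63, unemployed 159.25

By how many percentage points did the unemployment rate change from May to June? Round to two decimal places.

May: labor force = 1,610.56 + 153.07 = 1,763.63; u = 153.07/1,763.63 = 8.68%.
June: labor force = 1,570.63 + 159.25 = 1,729.88; u = 159.25/1,729.88 = 9.21%.
Change = 9.21% − 8.68% = +0.53 pp.

The unemployment rate changed by +0.53 percentage points.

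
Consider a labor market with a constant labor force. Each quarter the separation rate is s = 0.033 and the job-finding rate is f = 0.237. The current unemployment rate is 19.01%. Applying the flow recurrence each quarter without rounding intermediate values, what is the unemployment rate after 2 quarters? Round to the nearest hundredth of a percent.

Unemployment rate after two quarters ≈ 15.84%.

With a fixed labor force, u_{t+1} = u_t + s·(1−u_t) − f·u_t = u_t·(1−s−f) + s.
Here 1−s−f = 0.730 and s = 0.033.
u_1 = 0.190100 × 0.730 + 0.033 = 0.171773.
u_2 = 0.171773 × 0.730 + 0.033 = 0.158394.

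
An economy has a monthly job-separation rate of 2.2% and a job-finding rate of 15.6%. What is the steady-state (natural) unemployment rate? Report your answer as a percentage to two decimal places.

At steady state the flows balance: s·E = f·U, so U/(E+U) = s/(s+f).
u* = 2.2 / (2.2 + 15.6) = 2.2 / 17.80 = 12.36%.

Steady-state unemployment rate ≈ 12.36%.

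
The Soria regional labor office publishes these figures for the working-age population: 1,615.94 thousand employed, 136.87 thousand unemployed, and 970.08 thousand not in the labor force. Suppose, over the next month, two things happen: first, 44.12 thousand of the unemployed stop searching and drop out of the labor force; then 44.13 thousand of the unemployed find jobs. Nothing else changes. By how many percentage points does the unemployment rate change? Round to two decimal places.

The unemployment rate changes by −4.96 percentage points.

Initially, labor force = 1,615.94 + 136.87 = 1,752.81 thousand, so u = 136.87/1,752.81 = 7.81%.
After the first change, unemployed and labor force both fall by 44.12 → E = 1,615.94, U = 92.75, labor force = 1,708.69 thousand.
After the second change, unemployed falls and employed rises by 44.13; labor force unchanged → E = 1,660.07, U = 48.62, labor force = 1,708.69 thousand.
New unemployment rate = 48.62 / 1,708.69 = 2.85%.
Change = 2.85% − 7.81% = −4.96 percentage points.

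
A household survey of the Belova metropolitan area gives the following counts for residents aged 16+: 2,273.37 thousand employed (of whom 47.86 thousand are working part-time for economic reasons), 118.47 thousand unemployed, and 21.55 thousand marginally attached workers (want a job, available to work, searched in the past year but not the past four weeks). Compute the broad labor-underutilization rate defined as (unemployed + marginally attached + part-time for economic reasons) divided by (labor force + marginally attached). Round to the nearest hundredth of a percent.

Labor force = 2,273.37 + 118.47 = 2,391.84 thousand.
Numerator = 118.47 + 21.55 + 47.86 = 187.88 thousand.
Denominator = 2,391.84 + 21.55 = 2,413.39 thousand.
Broad rate = 187.88 / 2,413.39 = 7.78%.

Broad underutilization rate ≈ 7.78%.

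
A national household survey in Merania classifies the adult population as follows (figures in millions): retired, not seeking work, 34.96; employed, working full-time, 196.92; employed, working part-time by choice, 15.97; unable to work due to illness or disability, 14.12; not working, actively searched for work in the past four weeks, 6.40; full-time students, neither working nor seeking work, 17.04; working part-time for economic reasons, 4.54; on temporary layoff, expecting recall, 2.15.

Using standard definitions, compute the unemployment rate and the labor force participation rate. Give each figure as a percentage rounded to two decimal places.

Unemployment rate ≈ 3.78%; labor force participation rate ≈ 77.36%.

Employed = 196.92 + 15.97 + 4.54 = 217.43 million (anyone who worked, including part-time for economic reasons, counts as employed).
Unemployed = 6.40 + 2.15 = 8.55 million (jobless and actively searching, or on temporary layoff).
Labor force = 217.43 + 8.55 = 225.98 million.
Not in labor force = 34.96 + 14.12 + 17.04 = 66.12 million (those not working and not actively searching are outside the labor force).
Civilian working-age population = 225.98 + 66.12 = 292.10 million.
Unemployment rate = 8.55 / 225.98 = 3.78%.
Labor force participation rate = 225.98 / 292.10 = 77.36%.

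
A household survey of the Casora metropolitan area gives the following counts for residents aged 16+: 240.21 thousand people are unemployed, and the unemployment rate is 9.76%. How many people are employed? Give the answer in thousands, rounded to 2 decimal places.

About 2,220.96 thousand are employed.

Labor force = U / u = 240.21 / 0.0976 ≈ 2,461.17 thousand.
Employed = labor force − unemployed = 2,461.17 − 240.21 = 2,220.96 thousand.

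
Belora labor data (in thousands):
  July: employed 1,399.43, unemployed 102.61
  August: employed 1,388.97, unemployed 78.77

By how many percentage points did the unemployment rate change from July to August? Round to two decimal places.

July: labor force = 1,399.43 + 102.61 = 1,502.04; u = 102.61/1,502.04 = 6.83%.
August: labor force = 1,388.97 + 78.77 = 1,467.74; u = 78.77/1,467.74 = 5.37%.
Change = 5.37% − 6.83% = −1.46 pp.

The unemployment rate changed by −1.46 percentage points.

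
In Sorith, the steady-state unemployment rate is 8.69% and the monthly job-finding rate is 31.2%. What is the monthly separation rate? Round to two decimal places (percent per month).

From u* = s/(s+f): s = u·f/(1−u).
s = 0.0869 × 31.2 / (1 − 0.0869) = 2.7113 / 0.9131 ≈ 2.97% per month.

Separation rate ≈ 2.97% per month.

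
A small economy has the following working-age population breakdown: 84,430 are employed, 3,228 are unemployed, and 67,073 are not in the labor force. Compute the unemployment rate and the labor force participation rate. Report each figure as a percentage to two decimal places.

Labor force = employed + unemployed = 84,430 + 3,228 = 87,658.
Working-age population = 87,658 + 67,073 = 154,731.
Unemployment rate = 3,228 / 87,658 = 3.68%.
Labor force participation rate = 87,658 / 154,731 = 56.65%.

Unemployment rate ≈ 3.68%; labor force participation rate ≈ 56.65%.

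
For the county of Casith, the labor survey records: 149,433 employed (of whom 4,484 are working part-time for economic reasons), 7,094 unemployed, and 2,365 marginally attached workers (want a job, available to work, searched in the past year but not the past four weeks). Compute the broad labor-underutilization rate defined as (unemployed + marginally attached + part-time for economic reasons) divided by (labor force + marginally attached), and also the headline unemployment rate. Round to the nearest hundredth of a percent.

Labor force = 149,433 + 7,094 = 156,527.
Numerator = 7,094 + 2,365 + 4,484 = 13,943.
Denominator = 156,527 + 2,365 = 158,892.
Broad rate = 13,943 / 158,892 = 8.78%.
Headline unemployment rate = 7,094 / 156,527 = 4.53%.

Broad underutilization rate ≈ 8.78%; headline unemployment rate ≈ 4.53%.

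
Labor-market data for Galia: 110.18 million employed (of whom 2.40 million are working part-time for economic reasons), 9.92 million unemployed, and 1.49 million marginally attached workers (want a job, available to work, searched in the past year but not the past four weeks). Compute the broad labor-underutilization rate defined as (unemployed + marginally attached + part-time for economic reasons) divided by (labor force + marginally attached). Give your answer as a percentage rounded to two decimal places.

Broad underutilization rate ≈ 11.36%.

Labor force = 110.18 + 9.92 = 120.10 million.
Numerator = 9.92 + 1.49 + 2.40 = 13.81 million.
Denominator = 120.10 + 1.49 = 121.59 million.
Broad rate = 13.81 / 121.59 = 11.36%.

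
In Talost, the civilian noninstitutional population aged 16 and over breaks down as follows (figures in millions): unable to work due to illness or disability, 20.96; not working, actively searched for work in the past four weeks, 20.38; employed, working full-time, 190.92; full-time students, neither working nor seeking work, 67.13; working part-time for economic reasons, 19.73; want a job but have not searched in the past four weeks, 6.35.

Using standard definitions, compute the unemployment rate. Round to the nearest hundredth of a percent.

Employed = 190.92 + 19.73 = 210.65 million (anyone who worked, including part-time for economic reasons, counts as employed).
Unemployed = 20.38 million.
Labor force = 210.65 + 20.38 = 231.03 million.
Unemployment rate = 20.38 / 231.03 = 8.82%.

Unemployment rate ≈ 8.82%.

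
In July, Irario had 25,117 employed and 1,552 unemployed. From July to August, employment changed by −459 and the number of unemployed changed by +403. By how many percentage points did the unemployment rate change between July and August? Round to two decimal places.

The unemployment rate changed by +1.53 percentage points.

July: labor force = 25,117 + 1,552 = 26,669; u = 1,552/26,669 = 5.82%.
August: labor force = 24,658 + 1,955 = 26,613; u = 1,955/26,613 = 7.35%.
Change = 7.35% − 5.82% = +1.53 pp.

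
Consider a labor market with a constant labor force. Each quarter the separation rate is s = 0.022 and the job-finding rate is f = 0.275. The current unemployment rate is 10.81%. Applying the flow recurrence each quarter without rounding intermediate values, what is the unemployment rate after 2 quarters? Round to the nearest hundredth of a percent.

Unemployment rate after two quarters ≈ 9.09%.

With a fixed labor force, u_{t+1} = u_t + s·(1−u_t) − f·u_t = u_t·(1−s−f) + s.
Here 1−s−f = 0.703 and s = 0.022.
u_1 = 0.108100 × 0.703 + 0.022 = 0.097994.
u_2 = 0.097994 × 0.703 + 0.022 = 0.090890.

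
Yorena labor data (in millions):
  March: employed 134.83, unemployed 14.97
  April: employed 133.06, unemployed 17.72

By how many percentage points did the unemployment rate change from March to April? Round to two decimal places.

March: labor force = 134.83 + 14.97 = 149.80; u = 14.97/149.80 = 9.99%.
April: labor force = 133.06 + 17.72 = 150.78; u = 17.72/150.78 = 11.75%.
Change = 11.75% − 9.99% = +1.76 pp.

The unemployment rate changed by +1.76 percentage points.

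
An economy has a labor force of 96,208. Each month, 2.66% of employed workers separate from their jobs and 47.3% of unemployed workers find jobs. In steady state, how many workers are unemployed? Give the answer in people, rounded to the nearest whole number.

Steady-state unemployment rate u* = s/(s+f) = 2.66/(2.66+47.3) = 0.053243.
Unemployed = u* × labor force = 0.053243 × 96,208 ≈ 5,122.

About 5,122 are unemployed in steady state.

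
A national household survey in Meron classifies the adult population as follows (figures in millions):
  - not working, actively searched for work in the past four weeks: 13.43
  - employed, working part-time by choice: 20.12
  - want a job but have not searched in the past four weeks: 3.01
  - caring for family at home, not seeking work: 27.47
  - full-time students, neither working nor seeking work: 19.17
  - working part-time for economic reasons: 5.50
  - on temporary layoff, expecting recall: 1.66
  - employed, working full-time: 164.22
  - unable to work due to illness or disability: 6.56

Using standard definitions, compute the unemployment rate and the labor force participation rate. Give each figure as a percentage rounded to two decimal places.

Unemployment rate ≈ 7.36%; labor force participation rate ≈ 78.48%.

Employed = 20.12 + 5.50 + 164.22 = 189.84 million (anyone who worked, including part-time for economic reasons, counts as employed).
Unemployed = 13.43 + 1.66 = 15.09 million (jobless and actively searching, or on temporary layoff).
Labor force = 189.84 + 15.09 = 204.93 million.
Not in labor force = 3.01 + 27.47 + 19.17 + 6.56 = 56.21 million (those not working and not actively searching are outside the labor force — including those who want a job but have given up searching).
Civilian working-age population = 204.93 + 56.21 = 261.14 million.
Unemployment rate = 15.09 / 204.93 = 7.36%.
Labor force participation rate = 204.93 / 261.14 = 78.48%.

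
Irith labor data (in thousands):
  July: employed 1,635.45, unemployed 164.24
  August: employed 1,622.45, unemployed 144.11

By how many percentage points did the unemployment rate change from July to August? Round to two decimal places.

The unemployment rate changed by −0.97 percentage points.

July: labor force = 1,635.45 + 164.24 = 1,799.69; u = 164.24/1,799.69 = 9.13%.
August: labor force = 1,622.45 + 144.11 = 1,766.56; u = 144.11/1,766.56 = 8.16%.
Change = 8.16% − 9.13% = −0.97 pp.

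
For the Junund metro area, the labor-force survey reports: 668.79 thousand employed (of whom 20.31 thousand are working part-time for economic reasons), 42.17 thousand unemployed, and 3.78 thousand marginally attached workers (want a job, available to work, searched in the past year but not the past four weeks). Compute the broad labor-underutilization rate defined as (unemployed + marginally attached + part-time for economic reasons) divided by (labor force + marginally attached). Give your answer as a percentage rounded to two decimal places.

Labor force = 668.79 + 42.17 = 710.96 thousand.
Numerator = 42.17 + 3.78 + 20.31 = 66.26 thousand.
Denominator = 710.96 + 3.78 = 714.74 thousand.
Broad rate = 66.26 / 714.74 = 9.27%.

Broad underutilization rate ≈ 9.27%.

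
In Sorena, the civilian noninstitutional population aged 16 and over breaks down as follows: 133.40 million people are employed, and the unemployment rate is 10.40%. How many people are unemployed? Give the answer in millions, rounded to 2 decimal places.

About 15.48 million are unemployed.

Let U be the number unemployed. The labor force is E + U, and U/(E+U) = 0.1040.
So U = 0.1040 × 133.40 / (1 − 0.1040) = 13.8736 / 0.8960 ≈ 15.48 million.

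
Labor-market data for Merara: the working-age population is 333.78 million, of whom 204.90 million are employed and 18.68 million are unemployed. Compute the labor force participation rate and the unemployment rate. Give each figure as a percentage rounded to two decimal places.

Labor force = employed + unemployed = 204.90 + 18.68 = 223.58 million.
Unemployment rate = 18.68 / 223.58 = 8.35%.
Labor force participation rate = 223.58 / 333.78 = 66.98%.

Labor force participation rate ≈ 66.98%; unemployment rate ≈ 8.35%.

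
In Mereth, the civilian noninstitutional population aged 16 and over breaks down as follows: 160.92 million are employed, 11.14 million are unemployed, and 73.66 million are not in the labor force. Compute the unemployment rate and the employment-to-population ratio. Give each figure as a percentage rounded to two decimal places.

Labor force = employed + unemployed = 160.92 + 11.14 = 172.06 million.
Working-age population = 172.06 + 73.66 = 245.72 million.
Unemployment rate = 11.14 / 172.06 = 6.47%.
Employment-population ratio = 160.92 / 245.72 = 65.49%.

Unemployment rate ≈ 6.47%; employment-population ratio ≈ 65.49%.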